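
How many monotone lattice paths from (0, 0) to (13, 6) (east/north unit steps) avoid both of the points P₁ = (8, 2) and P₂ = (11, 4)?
Number of paths = 15972

Inclusion–exclusion. Total paths: C(19, 13) = 27132. Through P₁: C(10, 8)·C(9, 5) = 5670. Through P₂: C(15, 11)·C(4, 2) = 8190. Since P₁ is strictly southwest of P₂, a monotone path through both must visit P₁ then P₂; paths through both = C(10, 8)·C(5, 3)·C(4, 2) = 2700. Avoid both = 27132 − 5670 − 8190 + 2700 = 15972.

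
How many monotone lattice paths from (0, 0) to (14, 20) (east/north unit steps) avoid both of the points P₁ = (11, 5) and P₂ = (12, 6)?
Number of paths = 1387231992

Inclusion–exclusion. Total paths: C(34, 14) = 1391975640. Through P₁: C(16, 11)·C(18, 3) = 3564288. Through P₂: C(18, 12)·C(16, 2) = 2227680. Since P₁ is strictly southwest of P₂, a monotone path through both must visit P₁ then P₂; paths through both = C(16, 11)·C(2, 1)·C(16, 2) = 1048320. Avoid both = 1391975640 − 3564288 − 2227680 + 1048320 = 1387231992.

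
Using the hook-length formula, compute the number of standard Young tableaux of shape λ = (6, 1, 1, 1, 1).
# SYT of shape (6, 1, 1, 1, 1) = 126

Hook-length formula: f^λ = n! / Π hook(c), product over all cells c of the Young diagram. For λ = (6, 1, 1, 1, 1), n = 10 boxes. Hook lengths by row (left-to-right, top-to-bottom): [10, 5, 4, 3, 2, 1]; [4]; [3]; [2]; [1]. Product of hooks = 28800. So f^λ = 10! / 28800 = 3628800 / 28800 = 126.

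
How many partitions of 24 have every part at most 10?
p(24, parts ≤ 10) = 1204

Use the recurrence p(n, m) = p(n, m−1) + p(n−m, m): either the largest part is < m (count p(n, m−1)) or the largest part is exactly m (remove one copy of m, count p(n−m, m)). With p(0, ·) = 1 this gives p(24, parts ≤ 10) = 1204. (By conjugating Young diagrams, this also counts partitions of 24 into at most 10 parts.)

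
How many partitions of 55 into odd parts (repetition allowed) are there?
p_odd(55) = 6378

Enumerate partitions using only odd parts via the recurrence o(n, m) = o(n, m−2) + o(n−m, m) over odd m, starting from the largest odd part ≤ n. This gives p_odd(55) = 6378. (Euler's theorem: equals the count of distinct-part partitions.)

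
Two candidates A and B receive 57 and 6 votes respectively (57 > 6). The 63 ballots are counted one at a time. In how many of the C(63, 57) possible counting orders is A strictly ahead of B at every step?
Strict-lead orderings = 55003517

Total orderings of the 63 votes with 57 for A: C(63, 57) = 67945521. By the Bertrand ballot formula (Cycle Lemma / reflection principle), the number of orderings in which A is strictly ahead of B throughout is (p − q)/(p + q) · C(p + q, p) = (57 − 6)/(57 + 6) · 67945521 = 55003517.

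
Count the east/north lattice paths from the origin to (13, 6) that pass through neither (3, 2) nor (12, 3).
Number of paths = 15702

Inclusion–exclusion. Total paths: C(19, 13) = 27132. Through P₁: C(5, 3)·C(14, 10) = 10010. Through P₂: C(15, 12)·C(4, 1) = 1820. Since P₁ is strictly southwest of P₂, a monotone path through both must visit P₁ then P₂; paths through both = C(5, 3)·C(10, 9)·C(4, 1) = 400. Avoid both = 27132 − 10010 − 1820 + 400 = 15702.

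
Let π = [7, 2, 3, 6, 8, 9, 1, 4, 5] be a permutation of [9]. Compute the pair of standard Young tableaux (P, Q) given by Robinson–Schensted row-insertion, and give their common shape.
P = [1, 3, 4, 5, 9] / [2, 6, 8] / [7];  Q = [1, 3, 4, 5, 6] / [2, 8, 9] / [7];  common shape = (5, 3, 1)

Row-insert the values π_1, π_2, … into P one at a time, bumping the leftmost entry strictly greater than the inserted value down to the next row. The recording tableau Q records, in position (i, j), the step at which that cell was added to P.
  Insert 7 (step 1): P = [7];  Q = [1]
  Insert 2 (step 2): P = [2] / [7];  Q = [1] / [2]
  Insert 3 (step 3): P = [2, 3] / [7];  Q = [1, 3] / [2]
  Insert 6 (step 4): P = [2, 3, 6] / [7];  Q = [1, 3, 4] / [2]
  Insert 8 (step 5): P = [2, 3, 6, 8] / [7];  Q = [1, 3, 4, 5] / [2]
  Insert 9 (step 6): P = [2, 3, 6, 8, 9] / [7];  Q = [1, 3, 4, 5, 6] / [2]
  Insert 1 (step 7): P = [1, 3, 6, 8, 9] / [2] / [7];  Q = [1, 3, 4, 5, 6] / [2] / [7]
  Insert 4 (step 8): P = [1, 3, 4, 8, 9] / [2, 6] / [7];  Q = [1, 3, 4, 5, 6] / [2, 8] / [7]
  Insert 5 (step 9): P = [1, 3, 4, 5, 9] / [2, 6, 8] / [7];  Q = [1, 3, 4, 5, 6] / [2, 8, 9] / [7]
Final shape: (5, 3, 1).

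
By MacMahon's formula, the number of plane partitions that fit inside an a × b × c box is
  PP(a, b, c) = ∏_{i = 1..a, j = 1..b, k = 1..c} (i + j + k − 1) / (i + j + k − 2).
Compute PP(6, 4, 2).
PP(6, 4, 2) = 13860

Evaluate the triple product over i = 1..6, j = 1..4, k = 1..2. The factors are (2/1) · (3/2) · (3/2) · (4/3) · (4/3) · (5/4) · (5/4) · (6/5) · … (48 factors total). The numerators and denominators telescope so the product is an integer; carrying out the multiplication exactly gives PP(6, 4, 2) = 13860.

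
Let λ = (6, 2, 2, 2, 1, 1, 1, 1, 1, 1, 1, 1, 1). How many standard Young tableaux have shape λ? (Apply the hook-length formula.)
# SYT of shape (6, 2, 2, 2, 1, 1, 1, 1, 1, 1, 1, 1, 1) = 3956750

Hook-length formula: f^λ = n! / Π hook(c), product over all cells c of the Young diagram. For λ = (6, 2, 2, 2, 1, 1, 1, 1, 1, 1, 1, 1, 1), n = 21 boxes. Hook lengths by row (left-to-right, top-to-bottom): [18, 8, 4, 3, 2, 1]; [13, 3]; [12, 2]; [11, 1]; [9]; [8]; [7]; [6]; [5]; [4]; [3]; [2]; [1]. Product of hooks = 12912350330880. So f^λ = 21! / 12912350330880 = 51090942171709440000 / 12912350330880 = 3956750.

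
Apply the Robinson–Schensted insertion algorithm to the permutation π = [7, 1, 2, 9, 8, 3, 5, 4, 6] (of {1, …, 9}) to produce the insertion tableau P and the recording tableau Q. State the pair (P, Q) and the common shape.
P = [1, 2, 3, 4, 6] / [5, 8] / [7] / [9];  Q = [1, 3, 4, 7, 9] / [2, 5] / [6] / [8];  common shape = (5, 2, 1, 1)

Row-insert the values π_1, π_2, … into P one at a time, bumping the leftmost entry strictly greater than the inserted value down to the next row. The recording tableau Q records, in position (i, j), the step at which that cell was added to P.
  Insert 7 (step 1): P = [7];  Q = [1]
  Insert 1 (step 2): P = [1] / [7];  Q = [1] / [2]
  Insert 2 (step 3): P = [1, 2] / [7];  Q = [1, 3] / [2]
  Insert 9 (step 4): P = [1, 2, 9] / [7];  Q = [1, 3, 4] / [2]
  Insert 8 (step 5): P = [1, 2, 8] / [7, 9];  Q = [1, 3, 4] / [2, 5]
  Insert 3 (step 6): P = [1, 2, 3] / [7, 8] / [9];  Q = [1, 3, 4] / [2, 5] / [6]
  Insert 5 (step 7): P = [1, 2, 3, 5] / [7, 8] / [9];  Q = [1, 3, 4, 7] / [2, 5] / [6]
  Insert 4 (step 8): P = [1, 2, 3, 4] / [5, 8] / [7] / [9];  Q = [1, 3, 4, 7] / [2, 5] / [6] / [8]
  Insert 6 (step 9): P = [1, 2, 3, 4, 6] / [5, 8] / [7] / [9];  Q = [1, 3, 4, 7, 9] / [2, 5] / [6] / [8]
Final shape: (5, 2, 1, 1).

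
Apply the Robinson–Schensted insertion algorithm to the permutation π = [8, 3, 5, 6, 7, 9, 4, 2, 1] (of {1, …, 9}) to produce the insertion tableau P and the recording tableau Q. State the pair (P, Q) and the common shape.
P = [1, 4, 6, 7, 9] / [2] / [3] / [5] / [8];  Q = [1, 3, 4, 5, 6] / [2] / [7] / [8] / [9];  common shape = (5, 1, 1, 1, 1)

Row-insert the values π_1, π_2, … into P one at a time, bumping the leftmost entry strictly greater than the inserted value down to the next row. The recording tableau Q records, in position (i, j), the step at which that cell was added to P.
  Insert 8 (step 1): P = [8];  Q = [1]
  Insert 3 (step 2): P = [3] / [8];  Q = [1] / [2]
  Insert 5 (step 3): P = [3, 5] / [8];  Q = [1, 3] / [2]
  Insert 6 (step 4): P = [3, 5, 6] / [8];  Q = [1, 3, 4] / [2]
  Insert 7 (step 5): P = [3, 5, 6, 7] / [8];  Q = [1, 3, 4, 5] / [2]
  Insert 9 (step 6): P = [3, 5, 6, 7, 9] / [8];  Q = [1, 3, 4, 5, 6] / [2]
  Insert 4 (step 7): P = [3, 4, 6, 7, 9] / [5] / [8];  Q = [1, 3, 4, 5, 6] / [2] / [7]
  Insert 2 (step 8): P = [2, 4, 6, 7, 9] / [3] / [5] / [8];  Q = [1, 3, 4, 5, 6] / [2] / [7] / [8]
  Insert 1 (step 9): P = [1, 4, 6, 7, 9] / [2] / [3] / [5] / [8];  Q = [1, 3, 4, 5, 6] / [2] / [7] / [8] / [9]
Final shape: (5, 1, 1, 1, 1).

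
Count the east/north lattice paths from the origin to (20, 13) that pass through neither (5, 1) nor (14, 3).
Number of paths = 466060480

Inclusion–exclusion. Total paths: C(33, 20) = 573166440. Through P₁: C(6, 5)·C(27, 15) = 104303160. Through P₂: C(17, 14)·C(16, 6) = 5445440. Since P₁ is strictly southwest of P₂, a monotone path through both must visit P₁ then P₂; paths through both = C(6, 5)·C(11, 9)·C(16, 6) = 2642640. Avoid both = 573166440 − 104303160 − 5445440 + 2642640 = 466060480.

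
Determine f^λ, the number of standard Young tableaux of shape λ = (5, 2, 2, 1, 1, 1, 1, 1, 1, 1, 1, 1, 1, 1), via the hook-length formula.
# SYT of shape (5, 2, 2, 1, 1, 1, 1, 1, 1, 1, 1, 1, 1, 1) = 258400

Hook-length formula: f^λ = n! / Π hook(c), product over all cells c of the Young diagram. For λ = (5, 2, 2, 1, 1, 1, 1, 1, 1, 1, 1, 1, 1, 1), n = 20 boxes. Hook lengths by row (left-to-right, top-to-bottom): [18, 6, 3, 2, 1]; [14, 2]; [13, 1]; [11]; [10]; [9]; [8]; [7]; [6]; [5]; [4]; [3]; [2]; [1]. Product of hooks = 9415255449600. So f^λ = 20! / 9415255449600 = 2432902008176640000 / 9415255449600 = 258400.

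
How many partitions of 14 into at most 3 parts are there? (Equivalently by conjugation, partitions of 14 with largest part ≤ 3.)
p(14, parts ≤ 3) = 24

Partitions of 14 with all parts ≤ 3: 3+3+3+3+2, 3+3+3+3+1+1, 3+3+3+2+2+1, 3+3+3+2+1+1+1, 3+3+3+1+1+1+1+1, 3+3+2+2+2+2, 3+3+2+2+2+1+1, 3+3+2+2+1+1+1+1, 3+3+2+1+1+1+1+1+1, 3+3+1+1+1+1+1+1+1+1, 3+2+2+2+2+2+1, 3+2+2+2+2+1+1+1, 3+2+2+2+1+1+1+1+1, 3+2+2+1+1+1+1+1+1+1, 3+2+1+1+1+1+1+1+1+1+1, 3+1+1+1+1+1+1+1+1+1+1+1, 2+2+2+2+2+2+2, 2+2+2+2+2+2+1+1, 2+2+2+2+2+1+1+1+1, 2+2+2+2+1+1+1+1+1+1, 2+2+2+1+1+1+1+1+1+1+1, 2+2+1+1+1+1+1+1+1+1+1+1, 2+1+1+1+1+1+1+1+1+1+1+1+1, 1+1+1+1+1+1+1+1+1+1+1+1+1+1. Count = 24.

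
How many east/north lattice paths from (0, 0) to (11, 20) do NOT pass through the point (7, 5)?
Number of paths = 81602523

Total paths from (0, 0) to (11, 20): C(31, 11) = 84672315. Paths through (7, 5): (paths (0, 0) → (7, 5)) × (paths (7, 5) → (11, 20)) = C(12, 7) · C(19, 4) = 792 · 3876 = 3069792. Avoidance count = 84672315 − 3069792 = 81602523.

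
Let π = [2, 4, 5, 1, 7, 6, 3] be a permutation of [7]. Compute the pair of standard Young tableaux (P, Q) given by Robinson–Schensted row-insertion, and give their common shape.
P = [1, 3, 5, 6] / [2, 4] / [7];  Q = [1, 2, 3, 5] / [4, 6] / [7];  common shape = (4, 2, 1)

Row-insert the values π_1, π_2, … into P one at a time, bumping the leftmost entry strictly greater than the inserted value down to the next row. The recording tableau Q records, in position (i, j), the step at which that cell was added to P.
  Insert 2 (step 1): P = [2];  Q = [1]
  Insert 4 (step 2): P = [2, 4];  Q = [1, 2]
  Insert 5 (step 3): P = [2, 4, 5];  Q = [1, 2, 3]
  Insert 1 (step 4): P = [1, 4, 5] / [2];  Q = [1, 2, 3] / [4]
  Insert 7 (step 5): P = [1, 4, 5, 7] / [2];  Q = [1, 2, 3, 5] / [4]
  Insert 6 (step 6): P = [1, 4, 5, 6] / [2, 7];  Q = [1, 2, 3, 5] / [4, 6]
  Insert 3 (step 7): P = [1, 3, 5, 6] / [2, 4] / [7];  Q = [1, 2, 3, 5] / [4, 6] / [7]
Final shape: (4, 2, 1).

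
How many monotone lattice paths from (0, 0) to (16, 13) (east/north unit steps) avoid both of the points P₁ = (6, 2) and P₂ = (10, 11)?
Number of paths = 48672379

Inclusion–exclusion. Total paths: C(29, 16) = 67863915. Through P₁: C(8, 6)·C(21, 10) = 9876048. Through P₂: C(21, 10)·C(8, 6) = 9876048. Since P₁ is strictly southwest of P₂, a monotone path through both must visit P₁ then P₂; paths through both = C(8, 6)·C(13, 4)·C(8, 6) = 560560. Avoid both = 67863915 − 9876048 − 9876048 + 560560 = 48672379.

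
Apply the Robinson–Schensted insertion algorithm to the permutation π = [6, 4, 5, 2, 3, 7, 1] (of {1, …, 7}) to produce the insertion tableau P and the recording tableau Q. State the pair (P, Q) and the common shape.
P = [1, 3, 7] / [2, 5] / [4] / [6];  Q = [1, 3, 6] / [2, 5] / [4] / [7];  common shape = (3, 2, 1, 1)

Row-insert the values π_1, π_2, … into P one at a time, bumping the leftmost entry strictly greater than the inserted value down to the next row. The recording tableau Q records, in position (i, j), the step at which that cell was added to P.
  Insert 6 (step 1): P = [6];  Q = [1]
  Insert 4 (step 2): P = [4] / [6];  Q = [1] / [2]
  Insert 5 (step 3): P = [4, 5] / [6];  Q = [1, 3] / [2]
  Insert 2 (step 4): P = [2, 5] / [4] / [6];  Q = [1, 3] / [2] / [4]
  Insert 3 (step 5): P = [2, 3] / [4, 5] / [6];  Q = [1, 3] / [2, 5] / [4]
  Insert 7 (step 6): P = [2, 3, 7] / [4, 5] / [6];  Q = [1, 3, 6] / [2, 5] / [4]
  Insert 1 (step 7): P = [1, 3, 7] / [2, 5] / [4] / [6];  Q = [1, 3, 6] / [2, 5] / [4] / [7]
Final shape: (3, 2, 1, 1).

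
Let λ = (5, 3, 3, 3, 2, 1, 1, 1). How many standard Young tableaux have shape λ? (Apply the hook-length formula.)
# SYT of shape (5, 3, 3, 3, 2, 1, 1, 1) = 19399380

Hook-length formula: f^λ = n! / Π hook(c), product over all cells c of the Young diagram. For λ = (5, 3, 3, 3, 2, 1, 1, 1), n = 19 boxes. Hook lengths by row (left-to-right, top-to-bottom): [12, 8, 6, 2, 1]; [9, 5, 3]; [8, 4, 2]; [7, 3, 1]; [5, 1]; [3]; [2]; [1]. Product of hooks = 6270566400. So f^λ = 19! / 6270566400 = 121645100408832000 / 6270566400 = 19399380.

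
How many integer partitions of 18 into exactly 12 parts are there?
p(18, 12 parts) = 11

Partitions of n into exactly k parts are in bijection with partitions of n − k into at most k parts (subtract 1 from each part). So p(18, exactly 12) = p(6, parts ≤ 12). Computing via the recurrence p(m, j) = p(m, j−1) + p(m−j, j) gives 11.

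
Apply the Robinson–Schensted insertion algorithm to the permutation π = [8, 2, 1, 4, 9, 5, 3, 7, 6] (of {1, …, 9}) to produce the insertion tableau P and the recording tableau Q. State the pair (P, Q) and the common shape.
P = [1, 3, 5, 6] / [2, 4, 7] / [8, 9];  Q = [1, 4, 5, 8] / [2, 6, 9] / [3, 7];  common shape = (4, 3, 2)

Row-insert the values π_1, π_2, … into P one at a time, bumping the leftmost entry strictly greater than the inserted value down to the next row. The recording tableau Q records, in position (i, j), the step at which that cell was added to P.
  Insert 8 (step 1): P = [8];  Q = [1]
  Insert 2 (step 2): P = [2] / [8];  Q = [1] / [2]
  Insert 1 (step 3): P = [1] / [2] / [8];  Q = [1] / [2] / [3]
  Insert 4 (step 4): P = [1, 4] / [2] / [8];  Q = [1, 4] / [2] / [3]
  Insert 9 (step 5): P = [1, 4, 9] / [2] / [8];  Q = [1, 4, 5] / [2] / [3]
  Insert 5 (step 6): P = [1, 4, 5] / [2, 9] / [8];  Q = [1, 4, 5] / [2, 6] / [3]
  Insert 3 (step 7): P = [1, 3, 5] / [2, 4] / [8, 9];  Q = [1, 4, 5] / [2, 6] / [3, 7]
  Insert 7 (step 8): P = [1, 3, 5, 7] / [2, 4] / [8, 9];  Q = [1, 4, 5, 8] / [2, 6] / [3, 7]
  Insert 6 (step 9): P = [1, 3, 5, 6] / [2, 4, 7] / [8, 9];  Q = [1, 4, 5, 8] / [2, 6, 9] / [3, 7]
Final shape: (4, 3, 2).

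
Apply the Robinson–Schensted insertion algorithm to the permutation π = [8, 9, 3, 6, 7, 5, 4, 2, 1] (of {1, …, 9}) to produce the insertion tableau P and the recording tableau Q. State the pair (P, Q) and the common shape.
P = [1, 4, 7] / [2, 9] / [3] / [5] / [6] / [8];  Q = [1, 2, 5] / [3, 4] / [6] / [7] / [8] / [9];  common shape = (3, 2, 1, 1, 1, 1)

Row-insert the values π_1, π_2, … into P one at a time, bumping the leftmost entry strictly greater than the inserted value down to the next row. The recording tableau Q records, in position (i, j), the step at which that cell was added to P.
  Insert 8 (step 1): P = [8];  Q = [1]
  Insert 9 (step 2): P = [8, 9];  Q = [1, 2]
  Insert 3 (step 3): P = [3, 9] / [8];  Q = [1, 2] / [3]
  Insert 6 (step 4): P = [3, 6] / [8, 9];  Q = [1, 2] / [3, 4]
  Insert 7 (step 5): P = [3, 6, 7] / [8, 9];  Q = [1, 2, 5] / [3, 4]
  Insert 5 (step 6): P = [3, 5, 7] / [6, 9] / [8];  Q = [1, 2, 5] / [3, 4] / [6]
  Insert 4 (step 7): P = [3, 4, 7] / [5, 9] / [6] / [8];  Q = [1, 2, 5] / [3, 4] / [6] / [7]
  Insert 2 (step 8): P = [2, 4, 7] / [3, 9] / [5] / [6] / [8];  Q = [1, 2, 5] / [3, 4] / [6] / [7] / [8]
  Insert 1 (step 9): P = [1, 4, 7] / [2, 9] / [3] / [5] / [6] / [8];  Q = [1, 2, 5] / [3, 4] / [6] / [7] / [8] / [9]
Final shape: (3, 2, 1, 1, 1, 1).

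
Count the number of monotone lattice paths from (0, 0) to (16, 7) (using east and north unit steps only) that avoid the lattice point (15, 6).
Number of paths = 136629

Total paths from (0, 0) to (16, 7): C(23, 16) = 245157. Paths through (15, 6): (paths (0, 0) → (15, 6)) × (paths (15, 6) → (16, 7)) = C(21, 15) · C(2, 1) = 54264 · 2 = 108528. Avoidance count = 245157 − 108528 = 136629.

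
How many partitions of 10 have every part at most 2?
p(10, parts ≤ 2) = 6

Partitions of 10 with all parts ≤ 2: 2+2+2+2+2, 2+2+2+2+1+1, 2+2+2+1+1+1+1, 2+2+1+1+1+1+1+1, 2+1+1+1+1+1+1+1+1, 1+1+1+1+1+1+1+1+1+1. Count = 6.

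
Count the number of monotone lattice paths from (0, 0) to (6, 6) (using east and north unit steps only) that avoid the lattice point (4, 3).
Number of paths = 574

Total paths from (0, 0) to (6, 6): C(12, 6) = 924. Paths through (4, 3): (paths (0, 0) → (4, 3)) × (paths (4, 3) → (6, 6)) = C(7, 4) · C(5, 2) = 35 · 10 = 350. Avoidance count = 924 − 350 = 574.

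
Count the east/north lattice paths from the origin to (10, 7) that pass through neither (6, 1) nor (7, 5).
Number of paths = 10408

Inclusion–exclusion. Total paths: C(17, 10) = 19448. Through P₁: C(7, 6)·C(10, 4) = 1470. Through P₂: C(12, 7)·C(5, 3) = 7920. Since P₁ is strictly southwest of P₂, a monotone path through both must visit P₁ then P₂; paths through both = C(7, 6)·C(5, 1)·C(5, 3) = 350. Avoid both = 19448 − 1470 − 7920 + 350 = 10408.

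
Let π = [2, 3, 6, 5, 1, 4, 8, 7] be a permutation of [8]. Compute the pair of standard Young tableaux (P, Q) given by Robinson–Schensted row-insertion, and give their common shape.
P = [1, 3, 4, 7] / [2, 5, 8] / [6];  Q = [1, 2, 3, 7] / [4, 6, 8] / [5];  common shape = (4, 3, 1)

Row-insert the values π_1, π_2, … into P one at a time, bumping the leftmost entry strictly greater than the inserted value down to the next row. The recording tableau Q records, in position (i, j), the step at which that cell was added to P.
  Insert 2 (step 1): P = [2];  Q = [1]
  Insert 3 (step 2): P = [2, 3];  Q = [1, 2]
  Insert 6 (step 3): P = [2, 3, 6];  Q = [1, 2, 3]
  Insert 5 (step 4): P = [2, 3, 5] / [6];  Q = [1, 2, 3] / [4]
  Insert 1 (step 5): P = [1, 3, 5] / [2] / [6];  Q = [1, 2, 3] / [4] / [5]
  Insert 4 (step 6): P = [1, 3, 4] / [2, 5] / [6];  Q = [1, 2, 3] / [4, 6] / [5]
  Insert 8 (step 7): P = [1, 3, 4, 8] / [2, 5] / [6];  Q = [1, 2, 3, 7] / [4, 6] / [5]
  Insert 7 (step 8): P = [1, 3, 4, 7] / [2, 5, 8] / [6];  Q = [1, 2, 3, 7] / [4, 6, 8] / [5]
Final shape: (4, 3, 1).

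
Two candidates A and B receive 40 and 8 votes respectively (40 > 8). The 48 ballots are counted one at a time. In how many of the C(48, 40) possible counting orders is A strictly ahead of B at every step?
Strict-lead orderings = 251565996

Total orderings of the 48 votes with 40 for A: C(48, 40) = 377348994. By the Bertrand ballot formula (Cycle Lemma / reflection principle), the number of orderings in which A is strictly ahead of B throughout is (p − q)/(p + q) · C(p + q, p) = (40 − 8)/(40 + 8) · 377348994 = 251565996.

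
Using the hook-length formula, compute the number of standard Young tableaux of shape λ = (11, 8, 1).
# SYT of shape (11, 8, 1) = 413440

Hook-length formula: f^λ = n! / Π hook(c), product over all cells c of the Young diagram. For λ = (11, 8, 1), n = 20 boxes. Hook lengths by row (left-to-right, top-to-bottom): [13, 11, 10, 9, 8, 7, 6, 5, 3, 2, 1]; [9, 7, 6, 5, 4, 3, 2, 1]; [1]. Product of hooks = 5884534656000. So f^λ = 20! / 5884534656000 = 2432902008176640000 / 5884534656000 = 413440.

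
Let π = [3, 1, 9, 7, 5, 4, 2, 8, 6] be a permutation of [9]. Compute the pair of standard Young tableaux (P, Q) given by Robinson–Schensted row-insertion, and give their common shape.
P = [1, 2, 6] / [3, 4, 8] / [5] / [7] / [9];  Q = [1, 3, 8] / [2, 4, 9] / [5] / [6] / [7];  common shape = (3, 3, 1, 1, 1)

Row-insert the values π_1, π_2, … into P one at a time, bumping the leftmost entry strictly greater than the inserted value down to the next row. The recording tableau Q records, in position (i, j), the step at which that cell was added to P.
  Insert 3 (step 1): P = [3];  Q = [1]
  Insert 1 (step 2): P = [1] / [3];  Q = [1] / [2]
  Insert 9 (step 3): P = [1, 9] / [3];  Q = [1, 3] / [2]
  Insert 7 (step 4): P = [1, 7] / [3, 9];  Q = [1, 3] / [2, 4]
  Insert 5 (step 5): P = [1, 5] / [3, 7] / [9];  Q = [1, 3] / [2, 4] / [5]
  Insert 4 (step 6): P = [1, 4] / [3, 5] / [7] / [9];  Q = [1, 3] / [2, 4] / [5] / [6]
  Insert 2 (step 7): P = [1, 2] / [3, 4] / [5] / [7] / [9];  Q = [1, 3] / [2, 4] / [5] / [6] / [7]
  Insert 8 (step 8): P = [1, 2, 8] / [3, 4] / [5] / [7] / [9];  Q = [1, 3, 8] / [2, 4] / [5] / [6] / [7]
  Insert 6 (step 9): P = [1, 2, 6] / [3, 4, 8] / [5] / [7] / [9];  Q = [1, 3, 8] / [2, 4, 9] / [5] / [6] / [7]
Final shape: (3, 3, 1, 1, 1).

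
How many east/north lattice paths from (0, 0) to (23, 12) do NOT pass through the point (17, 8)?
Number of paths = 607321050

Total paths from (0, 0) to (23, 12): C(35, 23) = 834451800. Paths through (17, 8): (paths (0, 0) → (17, 8)) × (paths (17, 8) → (23, 12)) = C(25, 17) · C(10, 6) = 1081575 · 210 = 227130750. Avoidance count = 834451800 − 227130750 = 607321050.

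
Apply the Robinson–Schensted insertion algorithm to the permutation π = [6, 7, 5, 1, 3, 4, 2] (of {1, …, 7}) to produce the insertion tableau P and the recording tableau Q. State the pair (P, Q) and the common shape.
P = [1, 2, 4] / [3, 7] / [5] / [6];  Q = [1, 2, 6] / [3, 5] / [4] / [7];  common shape = (3, 2, 1, 1)

Row-insert the values π_1, π_2, … into P one at a time, bumping the leftmost entry strictly greater than the inserted value down to the next row. The recording tableau Q records, in position (i, j), the step at which that cell was added to P.
  Insert 6 (step 1): P = [6];  Q = [1]
  Insert 7 (step 2): P = [6, 7];  Q = [1, 2]
  Insert 5 (step 3): P = [5, 7] / [6];  Q = [1, 2] / [3]
  Insert 1 (step 4): P = [1, 7] / [5] / [6];  Q = [1, 2] / [3] / [4]
  Insert 3 (step 5): P = [1, 3] / [5, 7] / [6];  Q = [1, 2] / [3, 5] / [4]
  Insert 4 (step 6): P = [1, 3, 4] / [5, 7] / [6];  Q = [1, 2, 6] / [3, 5] / [4]
  Insert 2 (step 7): P = [1, 2, 4] / [3, 7] / [5] / [6];  Q = [1, 2, 6] / [3, 5] / [4] / [7]
Final shape: (3, 2, 1, 1).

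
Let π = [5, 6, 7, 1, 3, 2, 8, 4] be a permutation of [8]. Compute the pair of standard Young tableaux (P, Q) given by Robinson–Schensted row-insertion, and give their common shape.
P = [1, 2, 4, 8] / [3, 6, 7] / [5];  Q = [1, 2, 3, 7] / [4, 5, 8] / [6];  common shape = (4, 3, 1)

Row-insert the values π_1, π_2, … into P one at a time, bumping the leftmost entry strictly greater than the inserted value down to the next row. The recording tableau Q records, in position (i, j), the step at which that cell was added to P.
  Insert 5 (step 1): P = [5];  Q = [1]
  Insert 6 (step 2): P = [5, 6];  Q = [1, 2]
  Insert 7 (step 3): P = [5, 6, 7];  Q = [1, 2, 3]
  Insert 1 (step 4): P = [1, 6, 7] / [5];  Q = [1, 2, 3] / [4]
  Insert 3 (step 5): P = [1, 3, 7] / [5, 6];  Q = [1, 2, 3] / [4, 5]
  Insert 2 (step 6): P = [1, 2, 7] / [3, 6] / [5];  Q = [1, 2, 3] / [4, 5] / [6]
  Insert 8 (step 7): P = [1, 2, 7, 8] / [3, 6] / [5];  Q = [1, 2, 3, 7] / [4, 5] / [6]
  Insert 4 (step 8): P = [1, 2, 4, 8] / [3, 6, 7] / [5];  Q = [1, 2, 3, 7] / [4, 5, 8] / [6]
Final shape: (4, 3, 1).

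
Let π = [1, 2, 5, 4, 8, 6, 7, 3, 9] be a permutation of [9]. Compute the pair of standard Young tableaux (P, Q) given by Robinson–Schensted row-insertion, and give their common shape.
P = [1, 2, 3, 6, 7, 9] / [4, 8] / [5];  Q = [1, 2, 3, 5, 7, 9] / [4, 6] / [8];  common shape = (6, 2, 1)

Row-insert the values π_1, π_2, … into P one at a time, bumping the leftmost entry strictly greater than the inserted value down to the next row. The recording tableau Q records, in position (i, j), the step at which that cell was added to P.
  Insert 1 (step 1): P = [1];  Q = [1]
  Insert 2 (step 2): P = [1, 2];  Q = [1, 2]
  Insert 5 (step 3): P = [1, 2, 5];  Q = [1, 2, 3]
  Insert 4 (step 4): P = [1, 2, 4] / [5];  Q = [1, 2, 3] / [4]
  Insert 8 (step 5): P = [1, 2, 4, 8] / [5];  Q = [1, 2, 3, 5] / [4]
  Insert 6 (step 6): P = [1, 2, 4, 6] / [5, 8];  Q = [1, 2, 3, 5] / [4, 6]
  Insert 7 (step 7): P = [1, 2, 4, 6, 7] / [5, 8];  Q = [1, 2, 3, 5, 7] / [4, 6]
  Insert 3 (step 8): P = [1, 2, 3, 6, 7] / [4, 8] / [5];  Q = [1, 2, 3, 5, 7] / [4, 6] / [8]
  Insert 9 (step 9): P = [1, 2, 3, 6, 7, 9] / [4, 8] / [5];  Q = [1, 2, 3, 5, 7, 9] / [4, 6] / [8]
Final shape: (6, 2, 1).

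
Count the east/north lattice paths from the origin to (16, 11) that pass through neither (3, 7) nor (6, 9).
Number of paths = 12501165

Inclusion–exclusion. Total paths: C(27, 16) = 13037895. Through P₁: C(10, 3)·C(17, 13) = 285600. Through P₂: C(15, 6)·C(12, 10) = 330330. Since P₁ is strictly southwest of P₂, a monotone path through both must visit P₁ then P₂; paths through both = C(10, 3)·C(5, 3)·C(12, 10) = 79200. Avoid both = 13037895 − 285600 − 330330 + 79200 = 12501165.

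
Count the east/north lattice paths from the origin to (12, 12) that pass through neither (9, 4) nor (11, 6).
Number of paths = 2529579

Inclusion–exclusion. Total paths: C(24, 12) = 2704156. Through P₁: C(13, 9)·C(11, 3) = 117975. Through P₂: C(17, 11)·C(7, 1) = 86632. Since P₁ is strictly southwest of P₂, a monotone path through both must visit P₁ then P₂; paths through both = C(13, 9)·C(4, 2)·C(7, 1) = 30030. Avoid both = 2704156 − 117975 − 86632 + 30030 = 2529579.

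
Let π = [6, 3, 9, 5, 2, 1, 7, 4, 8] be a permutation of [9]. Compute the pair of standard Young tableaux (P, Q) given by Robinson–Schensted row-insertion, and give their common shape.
P = [1, 4, 7, 8] / [2, 5] / [3, 9] / [6];  Q = [1, 3, 7, 9] / [2, 4] / [5, 8] / [6];  common shape = (4, 2, 2, 1)

Row-insert the values π_1, π_2, … into P one at a time, bumping the leftmost entry strictly greater than the inserted value down to the next row. The recording tableau Q records, in position (i, j), the step at which that cell was added to P.
  Insert 6 (step 1): P = [6];  Q = [1]
  Insert 3 (step 2): P = [3] / [6];  Q = [1] / [2]
  Insert 9 (step 3): P = [3, 9] / [6];  Q = [1, 3] / [2]
  Insert 5 (step 4): P = [3, 5] / [6, 9];  Q = [1, 3] / [2, 4]
  Insert 2 (step 5): P = [2, 5] / [3, 9] / [6];  Q = [1, 3] / [2, 4] / [5]
  Insert 1 (step 6): P = [1, 5] / [2, 9] / [3] / [6];  Q = [1, 3] / [2, 4] / [5] / [6]
  Insert 7 (step 7): P = [1, 5, 7] / [2, 9] / [3] / [6];  Q = [1, 3, 7] / [2, 4] / [5] / [6]
  Insert 4 (step 8): P = [1, 4, 7] / [2, 5] / [3, 9] / [6];  Q = [1, 3, 7] / [2, 4] / [5, 8] / [6]
  Insert 8 (step 9): P = [1, 4, 7, 8] / [2, 5] / [3, 9] / [6];  Q = [1, 3, 7, 9] / [2, 4] / [5, 8] / [6]
Final shape: (4, 2, 2, 1).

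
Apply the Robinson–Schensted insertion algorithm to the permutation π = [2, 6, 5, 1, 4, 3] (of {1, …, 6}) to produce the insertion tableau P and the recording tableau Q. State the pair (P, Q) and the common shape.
P = [1, 3] / [2, 4] / [5] / [6];  Q = [1, 2] / [3, 5] / [4] / [6];  common shape = (2, 2, 1, 1)

Row-insert the values π_1, π_2, … into P one at a time, bumping the leftmost entry strictly greater than the inserted value down to the next row. The recording tableau Q records, in position (i, j), the step at which that cell was added to P.
  Insert 2 (step 1): P = [2];  Q = [1]
  Insert 6 (step 2): P = [2, 6];  Q = [1, 2]
  Insert 5 (step 3): P = [2, 5] / [6];  Q = [1, 2] / [3]
  Insert 1 (step 4): P = [1, 5] / [2] / [6];  Q = [1, 2] / [3] / [4]
  Insert 4 (step 5): P = [1, 4] / [2, 5] / [6];  Q = [1, 2] / [3, 5] / [4]
  Insert 3 (step 6): P = [1, 3] / [2, 4] / [5] / [6];  Q = [1, 2] / [3, 5] / [4] / [6]
Final shape: (2, 2, 1, 1).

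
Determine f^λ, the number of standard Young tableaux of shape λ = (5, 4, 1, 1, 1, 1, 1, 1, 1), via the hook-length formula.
# SYT of shape (5, 4, 1, 1, 1, 1, 1, 1, 1) = 80640

Hook-length formula: f^λ = n! / Π hook(c), product over all cells c of the Young diagram. For λ = (5, 4, 1, 1, 1, 1, 1, 1, 1), n = 16 boxes. Hook lengths by row (left-to-right, top-to-bottom): [13, 5, 4, 3, 1]; [11, 3, 2, 1]; [7]; [6]; [5]; [4]; [3]; [2]; [1]. Product of hooks = 259459200. So f^λ = 16! / 259459200 = 20922789888000 / 259459200 = 80640.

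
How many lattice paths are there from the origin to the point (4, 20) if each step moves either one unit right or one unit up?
Number of paths = 10626

A monotone lattice path from (0, 0) to (4, 20) consists of 4 east steps and 20 north steps in some order, so it is determined by which 4 of the 24 steps are east. The count is C(24, 4) = 10626.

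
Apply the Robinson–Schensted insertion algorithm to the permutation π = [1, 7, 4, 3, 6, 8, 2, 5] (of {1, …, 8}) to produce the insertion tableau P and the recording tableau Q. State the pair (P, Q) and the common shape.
P = [1, 2, 5, 8] / [3, 6] / [4] / [7];  Q = [1, 2, 5, 6] / [3, 8] / [4] / [7];  common shape = (4, 2, 1, 1)

Row-insert the values π_1, π_2, … into P one at a time, bumping the leftmost entry strictly greater than the inserted value down to the next row. The recording tableau Q records, in position (i, j), the step at which that cell was added to P.
  Insert 1 (step 1): P = [1];  Q = [1]
  Insert 7 (step 2): P = [1, 7];  Q = [1, 2]
  Insert 4 (step 3): P = [1, 4] / [7];  Q = [1, 2] / [3]
  Insert 3 (step 4): P = [1, 3] / [4] / [7];  Q = [1, 2] / [3] / [4]
  Insert 6 (step 5): P = [1, 3, 6] / [4] / [7];  Q = [1, 2, 5] / [3] / [4]
  Insert 8 (step 6): P = [1, 3, 6, 8] / [4] / [7];  Q = [1, 2, 5, 6] / [3] / [4]
  Insert 2 (step 7): P = [1, 2, 6, 8] / [3] / [4] / [7];  Q = [1, 2, 5, 6] / [3] / [4] / [7]
  Insert 5 (step 8): P = [1, 2, 5, 8] / [3, 6] / [4] / [7];  Q = [1, 2, 5, 6] / [3, 8] / [4] / [7]
Final shape: (4, 2, 1, 1).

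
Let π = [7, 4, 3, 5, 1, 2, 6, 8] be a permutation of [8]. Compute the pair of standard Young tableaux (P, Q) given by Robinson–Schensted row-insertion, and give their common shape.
P = [1, 2, 6, 8] / [3, 5] / [4] / [7];  Q = [1, 4, 7, 8] / [2, 6] / [3] / [5];  common shape = (4, 2, 1, 1)

Row-insert the values π_1, π_2, … into P one at a time, bumping the leftmost entry strictly greater than the inserted value down to the next row. The recording tableau Q records, in position (i, j), the step at which that cell was added to P.
  Insert 7 (step 1): P = [7];  Q = [1]
  Insert 4 (step 2): P = [4] / [7];  Q = [1] / [2]
  Insert 3 (step 3): P = [3] / [4] / [7];  Q = [1] / [2] / [3]
  Insert 5 (step 4): P = [3, 5] / [4] / [7];  Q = [1, 4] / [2] / [3]
  Insert 1 (step 5): P = [1, 5] / [3] / [4] / [7];  Q = [1, 4] / [2] / [3] / [5]
  Insert 2 (step 6): P = [1, 2] / [3, 5] / [4] / [7];  Q = [1, 4] / [2, 6] / [3] / [5]
  Insert 6 (step 7): P = [1, 2, 6] / [3, 5] / [4] / [7];  Q = [1, 4, 7] / [2, 6] / [3] / [5]
  Insert 8 (step 8): P = [1, 2, 6, 8] / [3, 5] / [4] / [7];  Q = [1, 4, 7, 8] / [2, 6] / [3] / [5]
Final shape: (4, 2, 1, 1).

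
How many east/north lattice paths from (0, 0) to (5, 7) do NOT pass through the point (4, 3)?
Number of paths = 617

Total paths from (0, 0) to (5, 7): C(12, 5) = 792. Paths through (4, 3): (paths (0, 0) → (4, 3)) × (paths (4, 3) → (5, 7)) = C(7, 4) · C(5, 1) = 35 · 5 = 175. Avoidance count = 792 − 175 = 617.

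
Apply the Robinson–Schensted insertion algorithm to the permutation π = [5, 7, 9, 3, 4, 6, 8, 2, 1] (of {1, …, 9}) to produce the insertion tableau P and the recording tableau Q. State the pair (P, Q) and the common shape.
P = [1, 4, 6, 8] / [2, 7, 9] / [3] / [5];  Q = [1, 2, 3, 7] / [4, 5, 6] / [8] / [9];  common shape = (4, 3, 1, 1)

Row-insert the values π_1, π_2, … into P one at a time, bumping the leftmost entry strictly greater than the inserted value down to the next row. The recording tableau Q records, in position (i, j), the step at which that cell was added to P.
  Insert 5 (step 1): P = [5];  Q = [1]
  Insert 7 (step 2): P = [5, 7];  Q = [1, 2]
  Insert 9 (step 3): P = [5, 7, 9];  Q = [1, 2, 3]
  Insert 3 (step 4): P = [3, 7, 9] / [5];  Q = [1, 2, 3] / [4]
  Insert 4 (step 5): P = [3, 4, 9] / [5, 7];  Q = [1, 2, 3] / [4, 5]
  Insert 6 (step 6): P = [3, 4, 6] / [5, 7, 9];  Q = [1, 2, 3] / [4, 5, 6]
  Insert 8 (step 7): P = [3, 4, 6, 8] / [5, 7, 9];  Q = [1, 2, 3, 7] / [4, 5, 6]
  Insert 2 (step 8): P = [2, 4, 6, 8] / [3, 7, 9] / [5];  Q = [1, 2, 3, 7] / [4, 5, 6] / [8]
  Insert 1 (step 9): P = [1, 4, 6, 8] / [2, 7, 9] / [3] / [5];  Q = [1, 2, 3, 7] / [4, 5, 6] / [8] / [9]
Final shape: (4, 3, 1, 1).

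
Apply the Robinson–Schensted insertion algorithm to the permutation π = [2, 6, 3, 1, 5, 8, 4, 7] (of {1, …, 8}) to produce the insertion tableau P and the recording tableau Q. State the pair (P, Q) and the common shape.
P = [1, 3, 4, 7] / [2, 5, 8] / [6];  Q = [1, 2, 5, 6] / [3, 7, 8] / [4];  common shape = (4, 3, 1)

Row-insert the values π_1, π_2, … into P one at a time, bumping the leftmost entry strictly greater than the inserted value down to the next row. The recording tableau Q records, in position (i, j), the step at which that cell was added to P.
  Insert 2 (step 1): P = [2];  Q = [1]
  Insert 6 (step 2): P = [2, 6];  Q = [1, 2]
  Insert 3 (step 3): P = [2, 3] / [6];  Q = [1, 2] / [3]
  Insert 1 (step 4): P = [1, 3] / [2] / [6];  Q = [1, 2] / [3] / [4]
  Insert 5 (step 5): P = [1, 3, 5] / [2] / [6];  Q = [1, 2, 5] / [3] / [4]
  Insert 8 (step 6): P = [1, 3, 5, 8] / [2] / [6];  Q = [1, 2, 5, 6] / [3] / [4]
  Insert 4 (step 7): P = [1, 3, 4, 8] / [2, 5] / [6];  Q = [1, 2, 5, 6] / [3, 7] / [4]
  Insert 7 (step 8): P = [1, 3, 4, 7] / [2, 5, 8] / [6];  Q = [1, 2, 5, 6] / [3, 7, 8] / [4]
Final shape: (4, 3, 1).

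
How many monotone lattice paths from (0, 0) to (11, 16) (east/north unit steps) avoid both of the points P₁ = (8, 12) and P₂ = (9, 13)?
Number of paths = 6174145

Inclusion–exclusion. Total paths: C(27, 11) = 13037895. Through P₁: C(20, 8)·C(7, 3) = 4408950. Through P₂: C(22, 9)·C(5, 2) = 4974200. Since P₁ is strictly southwest of P₂, a monotone path through both must visit P₁ then P₂; paths through both = C(20, 8)·C(2, 1)·C(5, 2) = 2519400. Avoid both = 13037895 − 4408950 − 4974200 + 2519400 = 6174145.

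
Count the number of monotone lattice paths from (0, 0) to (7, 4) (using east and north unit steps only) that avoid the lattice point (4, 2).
Number of paths = 180

Total paths from (0, 0) to (7, 4): C(11, 7) = 330. Paths through (4, 2): (paths (0, 0) → (4, 2)) × (paths (4, 2) → (7, 4)) = C(6, 4) · C(5, 3) = 15 · 10 = 150. Avoidance count = 330 − 150 = 180.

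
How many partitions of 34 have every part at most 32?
p(34, parts ≤ 32) = 12308

Use the recurrence p(n, m) = p(n, m−1) + p(n−m, m): either the largest part is < m (count p(n, m−1)) or the largest part is exactly m (remove one copy of m, count p(n−m, m)). With p(0, ·) = 1 this gives p(34, parts ≤ 32) = 12308. (By conjugating Young diagrams, this also counts partitions of 34 into at most 32 parts.)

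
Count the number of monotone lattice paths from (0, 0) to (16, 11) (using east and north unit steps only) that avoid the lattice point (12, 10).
Number of paths = 9804665

Total paths from (0, 0) to (16, 11): C(27, 16) = 13037895. Paths through (12, 10): (paths (0, 0) → (12, 10)) × (paths (12, 10) → (16, 11)) = C(22, 12) · C(5, 4) = 646646 · 5 = 3233230. Avoidance count = 13037895 − 3233230 = 9804665.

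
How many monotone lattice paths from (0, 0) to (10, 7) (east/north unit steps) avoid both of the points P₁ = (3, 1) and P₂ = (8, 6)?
Number of paths = 6599

Inclusion–exclusion. Total paths: C(17, 10) = 19448. Through P₁: C(4, 3)·C(13, 7) = 6864. Through P₂: C(14, 8)·C(3, 2) = 9009. Since P₁ is strictly southwest of P₂, a monotone path through both must visit P₁ then P₂; paths through both = C(4, 3)·C(10, 5)·C(3, 2) = 3024. Avoid both = 19448 − 6864 − 9009 + 3024 = 6599.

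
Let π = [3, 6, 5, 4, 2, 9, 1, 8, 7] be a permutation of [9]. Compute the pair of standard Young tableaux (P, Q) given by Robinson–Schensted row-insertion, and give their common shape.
P = [1, 4, 7] / [2, 8] / [3, 9] / [5] / [6];  Q = [1, 2, 6] / [3, 8] / [4, 9] / [5] / [7];  common shape = (3, 2, 2, 1, 1)

Row-insert the values π_1, π_2, … into P one at a time, bumping the leftmost entry strictly greater than the inserted value down to the next row. The recording tableau Q records, in position (i, j), the step at which that cell was added to P.
  Insert 3 (step 1): P = [3];  Q = [1]
  Insert 6 (step 2): P = [3, 6];  Q = [1, 2]
  Insert 5 (step 3): P = [3, 5] / [6];  Q = [1, 2] / [3]
  Insert 4 (step 4): P = [3, 4] / [5] / [6];  Q = [1, 2] / [3] / [4]
  Insert 2 (step 5): P = [2, 4] / [3] / [5] / [6];  Q = [1, 2] / [3] / [4] / [5]
  Insert 9 (step 6): P = [2, 4, 9] / [3] / [5] / [6];  Q = [1, 2, 6] / [3] / [4] / [5]
  Insert 1 (step 7): P = [1, 4, 9] / [2] / [3] / [5] / [6];  Q = [1, 2, 6] / [3] / [4] / [5] / [7]
  Insert 8 (step 8): P = [1, 4, 8] / [2, 9] / [3] / [5] / [6];  Q = [1, 2, 6] / [3, 8] / [4] / [5] / [7]
  Insert 7 (step 9): P = [1, 4, 7] / [2, 8] / [3, 9] / [5] / [6];  Q = [1, 2, 6] / [3, 8] / [4, 9] / [5] / [7]
Final shape: (3, 2, 2, 1, 1).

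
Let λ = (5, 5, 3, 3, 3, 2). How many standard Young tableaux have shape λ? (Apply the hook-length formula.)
# SYT of shape (5, 5, 3, 3, 3, 2) = 181060880

Hook-length formula: f^λ = n! / Π hook(c), product over all cells c of the Young diagram. For λ = (5, 5, 3, 3, 3, 2), n = 21 boxes. Hook lengths by row (left-to-right, top-to-bottom): [10, 9, 7, 3, 2]; [9, 8, 6, 2, 1]; [6, 5, 3]; [5, 4, 2]; [4, 3, 1]; [2, 1]. Product of hooks = 282175488000. So f^λ = 21! / 282175488000 = 51090942171709440000 / 282175488000 = 181060880.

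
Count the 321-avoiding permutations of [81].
C_81 = 4462290049988320482463241297506133183499654740

These 321-avoiding permutations are counted by the Catalan number C_n = (1/(n + 1)) · C(2n, n). For n = 81: C_81 = (1/82) · C(162, 81) = 365907784099042279561985786395502921046971688680/82 = 4462290049988320482463241297506133183499654740.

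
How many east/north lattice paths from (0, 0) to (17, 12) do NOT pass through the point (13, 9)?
Number of paths = 34486235

Total paths from (0, 0) to (17, 12): C(29, 17) = 51895935. Paths through (13, 9): (paths (0, 0) → (13, 9)) × (paths (13, 9) → (17, 12)) = C(22, 13) · C(7, 4) = 497420 · 35 = 17409700. Avoidance count = 51895935 − 17409700 = 34486235.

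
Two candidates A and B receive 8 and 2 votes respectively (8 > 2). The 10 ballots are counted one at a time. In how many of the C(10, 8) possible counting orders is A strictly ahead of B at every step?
Strict-lead orderings = 27

Total orderings of the 10 votes with 8 for A: C(10, 8) = 45. By the Bertrand ballot formula (Cycle Lemma / reflection principle), the number of orderings in which A is strictly ahead of B throughout is (p − q)/(p + q) · C(p + q, p) = (8 − 2)/(8 + 2) · 45 = 27.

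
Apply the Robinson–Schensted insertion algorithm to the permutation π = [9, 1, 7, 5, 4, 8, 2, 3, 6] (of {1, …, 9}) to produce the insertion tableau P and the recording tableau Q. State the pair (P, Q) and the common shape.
P = [1, 2, 3, 6] / [4, 8] / [5] / [7] / [9];  Q = [1, 3, 6, 9] / [2, 8] / [4] / [5] / [7];  common shape = (4, 2, 1, 1, 1)

Row-insert the values π_1, π_2, … into P one at a time, bumping the leftmost entry strictly greater than the inserted value down to the next row. The recording tableau Q records, in position (i, j), the step at which that cell was added to P.
  Insert 9 (step 1): P = [9];  Q = [1]
  Insert 1 (step 2): P = [1] / [9];  Q = [1] / [2]
  Insert 7 (step 3): P = [1, 7] / [9];  Q = [1, 3] / [2]
  Insert 5 (step 4): P = [1, 5] / [7] / [9];  Q = [1, 3] / [2] / [4]
  Insert 4 (step 5): P = [1, 4] / [5] / [7] / [9];  Q = [1, 3] / [2] / [4] / [5]
  Insert 8 (step 6): P = [1, 4, 8] / [5] / [7] / [9];  Q = [1, 3, 6] / [2] / [4] / [5]
  Insert 2 (step 7): P = [1, 2, 8] / [4] / [5] / [7] / [9];  Q = [1, 3, 6] / [2] / [4] / [5] / [7]
  Insert 3 (step 8): P = [1, 2, 3] / [4, 8] / [5] / [7] / [9];  Q = [1, 3, 6] / [2, 8] / [4] / [5] / [7]
  Insert 6 (step 9): P = [1, 2, 3, 6] / [4, 8] / [5] / [7] / [9];  Q = [1, 3, 6, 9] / [2, 8] / [4] / [5] / [7]
Final shape: (4, 2, 1, 1, 1).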